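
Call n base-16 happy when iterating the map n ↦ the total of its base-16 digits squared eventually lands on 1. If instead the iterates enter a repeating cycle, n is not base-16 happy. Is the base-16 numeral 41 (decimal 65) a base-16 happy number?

base-16 happy

65 = (4,1)_16 → 4² + 1² = 16 + 1 = 17
17 = (1,1)_16 → 1² + 1² = 1 + 1 = 2
2 = (2)_16 → 2² = 4
4 = (4)_16 → 4² = 16
16 = (1,0)_16 → 1² + 0² = 1 + 0 = 1  — reached 1.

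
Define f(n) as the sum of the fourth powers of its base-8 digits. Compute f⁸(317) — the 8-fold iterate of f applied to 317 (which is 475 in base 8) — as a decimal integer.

317 = (4,7,5)_8 → 4⁴ + 7⁴ + 5⁴ = 256 + 2401 + 625 = 3282
3282 = (6,3,2,2)_8 → 6⁴ + 3⁴ + 2⁴ + 2⁴ = 1296 + 81 + 16 + 16 = 1409
1409 = (2,6,0,1)_8 → 2⁴ + 6⁴ + 0⁴ + 1⁴ = 16 + 1296 + 0 + 1 = 1313
1313 = (2,4,4,1)_8 → 2⁴ + 4⁴ + 4⁴ + 1⁴ = 16 + 256 + 256 + 1 = 529
529 = (1,0,2,1)_8 → 1⁴ + 0⁴ + 2⁴ + 1⁴ = 1 + 0 + 16 + 1 = 18
18 = (2,2)_8 → 2⁴ + 2⁴ = 16 + 16 = 32
32 = (4,0)_8 → 4⁴ + 0⁴ = 256 + 0 = 256
256 = (4,0,0)_8 → 4⁴ + 0⁴ + 0⁴ = 256 + 0 + 0 = 256

256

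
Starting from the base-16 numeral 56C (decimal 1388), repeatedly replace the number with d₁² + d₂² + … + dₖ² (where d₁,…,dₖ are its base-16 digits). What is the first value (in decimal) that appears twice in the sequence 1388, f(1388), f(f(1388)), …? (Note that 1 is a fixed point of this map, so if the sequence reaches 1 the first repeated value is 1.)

146

1388 = (5,6,12)_16 → 5² + 6² + 12² = 25 + 36 + 144 = 205
205 = (12,13)_16 → 12² + 13² = 144 + 169 = 313
313 = (1,3,9)_16 → 1² + 3² + 9² = 1 + 9 + 81 = 91
91 = (5,11)_16 → 5² + 11² = 25 + 121 = 146
146 = (9,2)_16 → 9² + 2² = 81 + 4 = 85
85 = (5,5)_16 → 5² + 5² = 25 + 25 = 50
50 = (3,2)_16 → 3² + 2² = 9 + 4 = 13
13 = (13)_16 → 13² = 169
169 = (10,9)_16 → 10² + 9² = 100 + 81 = 181
181 = (11,5)_16 → 11² + 5² = 121 + 25 = 146  — 146 already appeared earlier.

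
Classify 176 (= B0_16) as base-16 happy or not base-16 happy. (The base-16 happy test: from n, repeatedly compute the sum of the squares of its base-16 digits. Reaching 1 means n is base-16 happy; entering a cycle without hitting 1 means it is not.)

176 = (11,0)_16 → 121
121 = (7,9)_16 → 130
130 = (8,2)_16 → 68
68 = (4,4)_16 → 32
32 = (2,0)_16 → 4
4 = (4)_16 → 16
16 = (1,0)_16 → 1  — reached 1.

base-16 happy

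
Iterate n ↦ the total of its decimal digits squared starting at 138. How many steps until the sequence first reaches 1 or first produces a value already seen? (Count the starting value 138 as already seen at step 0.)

138 → 1² + 3² + 8² = 1 + 9 + 64 = 74
74 → 7² + 4² = 49 + 16 = 65
65 → 6² + 5² = 36 + 25 = 61
61 → 6² + 1² = 36 + 1 = 37
37 → 3² + 7² = 9 + 49 = 58
58 → 5² + 8² = 25 + 64 = 89
89 → 8² + 9² = 64 + 81 = 145
145 → 1² + 4² + 5² = 1 + 16 + 25 = 42
42 → 4² + 2² = 16 + 4 = 20
20 → 2² + 0² = 4 + 0 = 4
4 → 4² = 16
16 → 1² + 6² = 1 + 36 = 37  — 37 repeats.
That took 12 steps.

12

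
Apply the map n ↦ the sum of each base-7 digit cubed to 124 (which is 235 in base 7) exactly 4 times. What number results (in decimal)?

244

124 = (2,3,5)_7 → 160
160 = (3,1,6)_7 → 244
244 = (4,6,6)_7 → 496
496 = (1,3,0,6)_7 → 244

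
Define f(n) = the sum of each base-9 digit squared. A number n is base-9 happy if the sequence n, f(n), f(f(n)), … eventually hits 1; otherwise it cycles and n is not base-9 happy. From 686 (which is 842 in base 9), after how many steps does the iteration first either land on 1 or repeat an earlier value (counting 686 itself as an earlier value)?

7

686 = (8,4,2)_9 → 8² + 4² + 2² = 64 + 16 + 4 = 84
84 = (1,0,3)_9 → 1² + 0² + 3² = 1 + 0 + 9 = 10
10 = (1,1)_9 → 1² + 1² = 1 + 1 = 2
2 = (2)_9 → 2² = 4
4 = (4)_9 → 4² = 16
16 = (1,7)_9 → 1² + 7² = 1 + 49 = 50
50 = (5,5)_9 → 5² + 5² = 25 + 25 = 50  — 50 repeats.
That took 7 steps.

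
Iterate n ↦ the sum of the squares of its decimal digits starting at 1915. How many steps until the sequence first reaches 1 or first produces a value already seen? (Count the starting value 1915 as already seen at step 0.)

1915 → 1² + 9² + 1² + 5² = 1 + 81 + 1 + 25 = 108
108 → 1² + 0² + 8² = 1 + 0 + 64 = 65
65 → 6² + 5² = 36 + 25 = 61
61 → 6² + 1² = 36 + 1 = 37
37 → 3² + 7² = 9 + 49 = 58
58 → 5² + 8² = 25 + 64 = 89
89 → 8² + 9² = 64 + 81 = 145
145 → 1² + 4² + 5² = 1 + 16 + 25 = 42
42 → 4² + 2² = 16 + 4 = 20
20 → 2² + 0² = 4 + 0 = 4
4 → 4² = 16
16 → 1² + 6² = 1 + 36 = 37  — 37 repeats.
That took 12 steps.

12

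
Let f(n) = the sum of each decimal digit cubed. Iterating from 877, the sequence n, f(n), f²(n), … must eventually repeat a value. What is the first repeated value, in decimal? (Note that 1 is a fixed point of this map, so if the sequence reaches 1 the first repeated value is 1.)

877 → 8³ + 7³ + 7³ = 1198
1198 → 1³ + 1³ + 9³ + 8³ = 1243
1243 → 1³ + 2³ + 4³ + 3³ = 100
100 → 1³ + 0³ + 0³ = 1  — reached the fixed point 1.
1 → 1, so 1 is the first repeated value.

1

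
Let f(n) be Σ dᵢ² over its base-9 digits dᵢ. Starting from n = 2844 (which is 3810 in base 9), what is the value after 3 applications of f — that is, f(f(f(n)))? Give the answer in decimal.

74

2844 = (3,8,1,0)_9 → 74
74 = (8,2)_9 → 68
68 = (7,5)_9 → 74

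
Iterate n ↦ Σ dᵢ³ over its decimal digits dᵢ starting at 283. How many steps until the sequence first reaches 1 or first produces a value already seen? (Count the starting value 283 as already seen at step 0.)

283 → 2³ + 8³ + 3³ = 8 + 512 + 27 = 547
547 → 5³ + 4³ + 7³ = 125 + 64 + 343 = 532
532 → 5³ + 3³ + 2³ = 125 + 27 + 8 = 160
160 → 1³ + 6³ + 0³ = 1 + 216 + 0 = 217
217 → 2³ + 1³ + 7³ = 8 + 1 + 343 = 352
352 → 3³ + 5³ + 2³ = 27 + 125 + 8 = 160  — 160 repeats.
That took 6 steps.

6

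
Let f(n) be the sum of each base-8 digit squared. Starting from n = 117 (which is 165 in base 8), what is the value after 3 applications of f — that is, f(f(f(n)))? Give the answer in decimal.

30

117 = (1,6,5)_8 → 62
62 = (7,6)_8 → 85
85 = (1,2,5)_8 → 30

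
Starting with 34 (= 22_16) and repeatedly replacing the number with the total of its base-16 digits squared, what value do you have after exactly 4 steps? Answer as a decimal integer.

34 = (2,2)_16 → 2² + 2² = 4 + 4 = 8
8 = (8)_16 → 8² = 64
64 = (4,0)_16 → 4² + 0² = 16 + 0 = 16
16 = (1,0)_16 → 1² + 0² = 1 + 0 = 1

1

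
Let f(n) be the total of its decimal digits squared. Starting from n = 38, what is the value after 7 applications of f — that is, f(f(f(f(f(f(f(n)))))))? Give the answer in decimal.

4

38 → 73
73 → 58
58 → 89
89 → 145
145 → 42
42 → 20
20 → 4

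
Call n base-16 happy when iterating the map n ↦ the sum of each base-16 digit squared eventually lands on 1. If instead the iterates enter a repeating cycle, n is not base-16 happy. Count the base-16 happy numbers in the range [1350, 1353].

2

1350: 1350 → 77 → 185 → 202 → 244 → 241 → 226 → 200 → 208 → 169 → 181 → 146 → 85 → 50 → 13 → 169  (repeats 169)
1351: 1351 → 90 → 125 → 218 → 269 → 170 → 200 → 208 → 169 → 181 → 146 → 85 → 50 → 13 → 169  (repeats 169)
1352: 1352 → 105 → 117 → 74 → 116 → 65 → 17 → 2 → 4 → 16 → 1  (reaches 1)
1353: 1353 → 122 → 149 → 106 → 136 → 128 → 64 → 16 → 1  (reaches 1)
base-16 happy: 1352, 1353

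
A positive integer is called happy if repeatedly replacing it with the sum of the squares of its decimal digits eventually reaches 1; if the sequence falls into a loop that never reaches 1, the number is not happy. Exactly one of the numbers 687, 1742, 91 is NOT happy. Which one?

687: 687 → 149 → 98 → 145 → 42 → 20 → 4 → 16 → 37 → 58 → 89 → 145  — repeats 145 (not happy)
1742: 1742 → 70 → 49 → 97 → 130 → 10 → 1  — reaches 1 (happy)
91: 91 → 82 → 68 → 100 → 1  — reaches 1 (happy)

687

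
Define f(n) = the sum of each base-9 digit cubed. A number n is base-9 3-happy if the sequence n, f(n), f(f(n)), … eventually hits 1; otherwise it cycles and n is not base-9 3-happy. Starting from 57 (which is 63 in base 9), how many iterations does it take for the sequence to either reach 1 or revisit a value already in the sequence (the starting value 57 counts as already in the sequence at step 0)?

3

57 = (6,3)_9 → 6³ + 3³ = 216 + 27 = 243
243 = (3,0,0)_9 → 3³ + 0³ + 0³ = 27 + 0 + 0 = 27
27 = (3,0)_9 → 3³ + 0³ = 27 + 0 = 27  — 27 repeats.
That took 3 steps.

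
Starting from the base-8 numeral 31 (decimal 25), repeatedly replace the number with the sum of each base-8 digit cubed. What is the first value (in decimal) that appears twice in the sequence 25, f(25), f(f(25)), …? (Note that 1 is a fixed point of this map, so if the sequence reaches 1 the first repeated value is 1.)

25 = (3,1)_8 → 3³ + 1³ = 28
28 = (3,4)_8 → 3³ + 4³ = 91
91 = (1,3,3)_8 → 1³ + 3³ + 3³ = 55
55 = (6,7)_8 → 6³ + 7³ = 559
559 = (1,0,5,7)_8 → 1³ + 0³ + 5³ + 7³ = 469
469 = (7,2,5)_8 → 7³ + 2³ + 5³ = 476
476 = (7,3,4)_8 → 7³ + 3³ + 4³ = 434
434 = (6,6,2)_8 → 6³ + 6³ + 2³ = 440
440 = (6,7,0)_8 → 6³ + 7³ + 0³ = 559  — 559 already appeared earlier.

559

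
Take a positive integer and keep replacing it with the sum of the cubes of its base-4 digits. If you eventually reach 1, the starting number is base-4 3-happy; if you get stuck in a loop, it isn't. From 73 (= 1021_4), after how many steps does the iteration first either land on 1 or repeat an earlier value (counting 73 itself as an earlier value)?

73 = (1,0,2,1)_4 → 1³ + 0³ + 2³ + 1³ = 10
10 = (2,2)_4 → 2³ + 2³ = 16
16 = (1,0,0)_4 → 1³ + 0³ + 0³ = 1  — reached 1.
That took 3 steps.

3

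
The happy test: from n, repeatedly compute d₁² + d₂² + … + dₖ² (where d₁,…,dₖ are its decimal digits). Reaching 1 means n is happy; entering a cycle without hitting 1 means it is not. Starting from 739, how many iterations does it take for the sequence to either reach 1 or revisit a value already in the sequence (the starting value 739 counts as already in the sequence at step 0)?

6

739 → 139
139 → 91
91 → 82
82 → 68
68 → 100
100 → 1  — reached 1.
That took 6 steps.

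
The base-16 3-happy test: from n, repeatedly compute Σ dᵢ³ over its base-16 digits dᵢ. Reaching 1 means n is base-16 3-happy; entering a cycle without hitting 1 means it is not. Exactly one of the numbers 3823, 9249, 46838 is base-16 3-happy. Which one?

3823: 3823 → 8863 → 4120 → 514 → 16 → 1  — reaches 1 (base-16 3-happy)
9249: 9249 → 81 → 126 → 3087 → 5103 → 6147 → 540 → 1737 → 2673 → 1344 → 189 → 3528 → 4437 → 252 → 5103  — repeats 5103 (not base-16 3-happy)
46838: 46838 → 5138 → 74 → 1064 → 584 → 584  — repeats 584 (not base-16 3-happy)

3823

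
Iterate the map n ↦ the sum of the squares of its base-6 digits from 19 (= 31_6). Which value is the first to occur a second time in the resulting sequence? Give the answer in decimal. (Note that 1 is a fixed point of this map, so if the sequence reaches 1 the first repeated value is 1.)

19 = (3,1)_6 → 10
10 = (1,4)_6 → 17
17 = (2,5)_6 → 29
29 = (4,5)_6 → 41
41 = (1,0,5)_6 → 26
26 = (4,2)_6 → 20
20 = (3,2)_6 → 13
13 = (2,1)_6 → 5
5 = (5)_6 → 25
25 = (4,1)_6 → 17  — 17 already appeared earlier.

17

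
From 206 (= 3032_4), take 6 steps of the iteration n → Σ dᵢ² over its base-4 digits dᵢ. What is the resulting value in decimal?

206 = (3,0,3,2)_4 → 3² + 0² + 3² + 2² = 22
22 = (1,1,2)_4 → 1² + 1² + 2² = 6
6 = (1,2)_4 → 1² + 2² = 5
5 = (1,1)_4 → 1² + 1² = 2
2 = (2)_4 → 2² = 4
4 = (1,0)_4 → 1² + 0² = 1

1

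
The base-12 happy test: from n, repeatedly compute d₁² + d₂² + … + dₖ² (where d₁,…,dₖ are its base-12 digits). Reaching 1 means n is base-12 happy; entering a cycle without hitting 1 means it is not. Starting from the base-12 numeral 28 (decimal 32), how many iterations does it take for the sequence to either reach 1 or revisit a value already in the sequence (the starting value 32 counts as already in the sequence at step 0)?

7

32 = (2,8)_12 → 2² + 8² = 68
68 = (5,8)_12 → 5² + 8² = 89
89 = (7,5)_12 → 7² + 5² = 74
74 = (6,2)_12 → 6² + 2² = 40
40 = (3,4)_12 → 3² + 4² = 25
25 = (2,1)_12 → 2² + 1² = 5
5 = (5)_12 → 5² = 25  — 25 repeats.
That took 7 steps.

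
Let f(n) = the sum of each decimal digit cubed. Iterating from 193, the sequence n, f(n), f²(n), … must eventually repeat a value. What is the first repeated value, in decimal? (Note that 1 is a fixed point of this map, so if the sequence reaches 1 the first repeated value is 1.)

370

193 → 757
757 → 811
811 → 514
514 → 190
190 → 730
730 → 370
370 → 370  — 370 already appeared earlier.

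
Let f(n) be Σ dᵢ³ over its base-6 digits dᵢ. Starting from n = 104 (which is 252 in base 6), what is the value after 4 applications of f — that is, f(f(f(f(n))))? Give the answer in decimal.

104 = (2,5,2)_6 → 2³ + 5³ + 2³ = 8 + 125 + 8 = 141
141 = (3,5,3)_6 → 3³ + 5³ + 3³ = 27 + 125 + 27 = 179
179 = (4,5,5)_6 → 4³ + 5³ + 5³ = 64 + 125 + 125 = 314
314 = (1,2,4,2)_6 → 1³ + 2³ + 4³ + 2³ = 1 + 8 + 64 + 8 = 81

81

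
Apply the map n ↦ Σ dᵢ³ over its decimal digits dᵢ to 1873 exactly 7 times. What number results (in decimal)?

352

1873 → 883
883 → 1051
1051 → 127
127 → 352
352 → 160
160 → 217
217 → 352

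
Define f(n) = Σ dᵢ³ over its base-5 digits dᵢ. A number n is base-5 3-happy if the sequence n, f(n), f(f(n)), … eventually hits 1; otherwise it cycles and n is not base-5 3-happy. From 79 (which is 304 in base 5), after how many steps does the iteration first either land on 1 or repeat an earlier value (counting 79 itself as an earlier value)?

6

79 = (3,0,4)_5 → 3³ + 0³ + 4³ = 91
91 = (3,3,1)_5 → 3³ + 3³ + 1³ = 55
55 = (2,1,0)_5 → 2³ + 1³ + 0³ = 9
9 = (1,4)_5 → 1³ + 4³ = 65
65 = (2,3,0)_5 → 2³ + 3³ + 0³ = 35
35 = (1,2,0)_5 → 1³ + 2³ + 0³ = 9  — 9 repeats.
That took 6 steps.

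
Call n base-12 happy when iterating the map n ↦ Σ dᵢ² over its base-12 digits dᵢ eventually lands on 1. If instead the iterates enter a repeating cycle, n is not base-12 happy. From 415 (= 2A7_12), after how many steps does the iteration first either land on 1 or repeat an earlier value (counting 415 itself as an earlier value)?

8

415 = (2,10,7)_12 → 2² + 10² + 7² = 153
153 = (1,0,9)_12 → 1² + 0² + 9² = 82
82 = (6,10)_12 → 6² + 10² = 136
136 = (11,4)_12 → 11² + 4² = 137
137 = (11,5)_12 → 11² + 5² = 146
146 = (1,0,2)_12 → 1² + 0² + 2² = 5
5 = (5)_12 → 5² = 25
25 = (2,1)_12 → 2² + 1² = 5  — 5 repeats.
That took 8 steps.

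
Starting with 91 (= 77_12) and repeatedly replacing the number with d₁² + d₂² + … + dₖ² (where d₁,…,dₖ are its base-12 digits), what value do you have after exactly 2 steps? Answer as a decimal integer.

68

91 = (7,7)_12 → 7² + 7² = 49 + 49 = 98
98 = (8,2)_12 → 8² + 2² = 64 + 4 = 68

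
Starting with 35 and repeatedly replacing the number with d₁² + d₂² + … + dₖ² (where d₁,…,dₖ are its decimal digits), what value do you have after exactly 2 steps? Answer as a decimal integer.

35 → 3² + 5² = 9 + 25 = 34
34 → 3² + 4² = 9 + 16 = 25

25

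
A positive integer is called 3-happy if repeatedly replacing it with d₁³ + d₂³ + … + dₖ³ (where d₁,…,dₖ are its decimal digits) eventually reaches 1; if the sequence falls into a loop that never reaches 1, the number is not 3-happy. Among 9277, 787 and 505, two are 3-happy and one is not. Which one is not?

505

9277: 9277 → 1423 → 100 → 1  — reaches 1 (3-happy)
787: 787 → 1198 → 1243 → 100 → 1  — reaches 1 (3-happy)
505: 505 → 250 → 133 → 55 → 250  — repeats 250 (not 3-happy)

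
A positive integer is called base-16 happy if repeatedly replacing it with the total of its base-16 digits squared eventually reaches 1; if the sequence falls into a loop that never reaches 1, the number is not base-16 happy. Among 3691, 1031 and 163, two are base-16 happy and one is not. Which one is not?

163

3691: 3691 → 353 → 38 → 40 → 68 → 32 → 4 → 16 → 1  — reaches 1 (base-16 happy)
1031: 1031 → 65 → 17 → 2 → 4 → 16 → 1  — reaches 1 (base-16 happy)
163: 163 → 109 → 205 → 313 → 91 → 146 → 85 → 50 → 13 → 169 → 181 → 146  — repeats 146 (not base-16 happy)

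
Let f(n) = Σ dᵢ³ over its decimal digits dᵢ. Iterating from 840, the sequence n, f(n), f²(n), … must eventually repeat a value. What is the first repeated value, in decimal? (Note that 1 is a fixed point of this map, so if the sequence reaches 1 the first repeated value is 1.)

840 → 8³ + 4³ + 0³ = 512 + 64 + 0 = 576
576 → 5³ + 7³ + 6³ = 125 + 343 + 216 = 684
684 → 6³ + 8³ + 4³ = 216 + 512 + 64 = 792
792 → 7³ + 9³ + 2³ = 343 + 729 + 8 = 1080
1080 → 1³ + 0³ + 8³ + 0³ = 1 + 0 + 512 + 0 = 513
513 → 5³ + 1³ + 3³ = 125 + 1 + 27 = 153
153 → 1³ + 5³ + 3³ = 1 + 125 + 27 = 153  — 153 already appeared earlier.

153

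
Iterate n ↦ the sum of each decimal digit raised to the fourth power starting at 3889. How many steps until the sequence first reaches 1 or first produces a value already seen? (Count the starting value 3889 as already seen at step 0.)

11

3889 → 3⁴ + 8⁴ + 8⁴ + 9⁴ = 14834
14834 → 1⁴ + 4⁴ + 8⁴ + 3⁴ + 4⁴ = 4690
4690 → 4⁴ + 6⁴ + 9⁴ + 0⁴ = 8113
8113 → 8⁴ + 1⁴ + 1⁴ + 3⁴ = 4179
4179 → 4⁴ + 1⁴ + 7⁴ + 9⁴ = 9219
9219 → 9⁴ + 2⁴ + 1⁴ + 9⁴ = 13139
13139 → 1⁴ + 3⁴ + 1⁴ + 3⁴ + 9⁴ = 6725
6725 → 6⁴ + 7⁴ + 2⁴ + 5⁴ = 4338
4338 → 4⁴ + 3⁴ + 3⁴ + 8⁴ = 4514
4514 → 4⁴ + 5⁴ + 1⁴ + 4⁴ = 1138
1138 → 1⁴ + 1⁴ + 3⁴ + 8⁴ = 4179  — 4179 repeats.
That took 11 steps.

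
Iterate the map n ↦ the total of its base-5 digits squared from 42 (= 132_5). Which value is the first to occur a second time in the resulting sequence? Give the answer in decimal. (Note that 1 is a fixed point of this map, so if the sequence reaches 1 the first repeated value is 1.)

16

42 = (1,3,2)_5 → 1² + 3² + 2² = 14
14 = (2,4)_5 → 2² + 4² = 20
20 = (4,0)_5 → 4² + 0² = 16
16 = (3,1)_5 → 3² + 1² = 10
10 = (2,0)_5 → 2² + 0² = 4
4 = (4)_5 → 4² = 16  — 16 already appeared earlier.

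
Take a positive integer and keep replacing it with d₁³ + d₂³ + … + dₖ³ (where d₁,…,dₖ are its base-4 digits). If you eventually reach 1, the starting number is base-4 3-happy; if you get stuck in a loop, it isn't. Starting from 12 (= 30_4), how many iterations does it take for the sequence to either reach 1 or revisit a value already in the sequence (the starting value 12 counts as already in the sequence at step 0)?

4

12 = (3,0)_4 → 3³ + 0³ = 27
27 = (1,2,3)_4 → 1³ + 2³ + 3³ = 36
36 = (2,1,0)_4 → 2³ + 1³ + 0³ = 9
9 = (2,1)_4 → 2³ + 1³ = 9  — 9 repeats.
That took 4 steps.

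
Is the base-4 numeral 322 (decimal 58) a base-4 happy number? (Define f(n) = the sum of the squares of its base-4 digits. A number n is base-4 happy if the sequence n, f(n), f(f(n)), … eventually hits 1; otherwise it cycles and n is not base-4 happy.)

58 = (3,2,2)_4 → 17
17 = (1,0,1)_4 → 2
2 = (2)_4 → 4
4 = (1,0)_4 → 1  — reached 1.

base-4 happy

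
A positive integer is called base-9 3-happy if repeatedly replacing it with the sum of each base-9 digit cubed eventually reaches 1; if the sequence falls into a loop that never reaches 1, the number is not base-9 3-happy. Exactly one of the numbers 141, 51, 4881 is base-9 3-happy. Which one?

141: 141 → 433 → 153 → 513 → 243 → 27 → 27  — repeats 27 (not base-9 3-happy)
51: 51 → 341 → 577 → 345 → 99 → 9 → 1  — reaches 1 (base-9 3-happy)
4881: 4881 → 467 → 853 → 409 → 189 → 35 → 539 → 853  — repeats 853 (not base-9 3-happy)

51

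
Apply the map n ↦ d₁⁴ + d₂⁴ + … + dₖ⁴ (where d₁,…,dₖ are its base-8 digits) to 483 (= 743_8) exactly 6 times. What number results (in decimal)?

1298

483 = (7,4,3)_8 → 2738
2738 = (5,2,6,2)_8 → 1953
1953 = (3,6,4,1)_8 → 1634
1634 = (3,1,4,2)_8 → 354
354 = (5,4,2)_8 → 897
897 = (1,6,0,1)_8 → 1298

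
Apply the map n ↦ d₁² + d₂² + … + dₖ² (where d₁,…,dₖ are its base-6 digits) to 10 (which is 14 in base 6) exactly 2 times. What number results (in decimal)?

29

10 = (1,4)_6 → 1² + 4² = 17
17 = (2,5)_6 → 2² + 5² = 29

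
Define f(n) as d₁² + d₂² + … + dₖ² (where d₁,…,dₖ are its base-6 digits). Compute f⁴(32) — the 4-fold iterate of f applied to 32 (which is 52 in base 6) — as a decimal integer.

20

32 = (5,2)_6 → 29
29 = (4,5)_6 → 41
41 = (1,0,5)_6 → 26
26 = (4,2)_6 → 20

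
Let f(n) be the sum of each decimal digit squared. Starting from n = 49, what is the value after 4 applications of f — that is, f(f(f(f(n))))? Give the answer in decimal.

1

49 → 4² + 9² = 97
97 → 9² + 7² = 130
130 → 1² + 3² + 0² = 10
10 → 1² + 0² = 1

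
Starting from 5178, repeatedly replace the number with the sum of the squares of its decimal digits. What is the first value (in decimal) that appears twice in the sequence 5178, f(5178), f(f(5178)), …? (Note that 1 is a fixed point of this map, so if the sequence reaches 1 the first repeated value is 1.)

1

5178 → 139
139 → 91
91 → 82
82 → 68
68 → 100
100 → 1  — reached the fixed point 1.
1 → 1, so 1 is the first repeated value.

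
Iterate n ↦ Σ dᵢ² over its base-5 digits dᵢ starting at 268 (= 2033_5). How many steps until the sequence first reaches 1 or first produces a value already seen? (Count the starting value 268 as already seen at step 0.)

6

268 = (2,0,3,3)_5 → 2² + 0² + 3² + 3² = 4 + 0 + 9 + 9 = 22
22 = (4,2)_5 → 4² + 2² = 16 + 4 = 20
20 = (4,0)_5 → 4² + 0² = 16 + 0 = 16
16 = (3,1)_5 → 3² + 1² = 9 + 1 = 10
10 = (2,0)_5 → 2² + 0² = 4 + 0 = 4
4 = (4)_5 → 4² = 16  — 16 repeats.
That took 6 steps.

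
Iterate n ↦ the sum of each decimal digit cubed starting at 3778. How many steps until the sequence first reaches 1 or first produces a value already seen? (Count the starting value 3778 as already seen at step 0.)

5

3778 → 3³ + 7³ + 7³ + 8³ = 27 + 343 + 343 + 512 = 1225
1225 → 1³ + 2³ + 2³ + 5³ = 1 + 8 + 8 + 125 = 142
142 → 1³ + 4³ + 2³ = 1 + 64 + 8 = 73
73 → 7³ + 3³ = 343 + 27 = 370
370 → 3³ + 7³ + 0³ = 27 + 343 + 0 = 370  — 370 repeats.
That took 5 steps.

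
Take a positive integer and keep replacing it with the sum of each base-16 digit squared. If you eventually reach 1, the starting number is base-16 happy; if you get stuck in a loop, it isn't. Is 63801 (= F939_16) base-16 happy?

not base-16 happy

63801 = (15,9,3,9)_16 → 396
396 = (1,8,12)_16 → 209
209 = (13,1)_16 → 170
170 = (10,10)_16 → 200
200 = (12,8)_16 → 208
208 = (13,0)_16 → 169
169 = (10,9)_16 → 181
181 = (11,5)_16 → 146
146 = (9,2)_16 → 85
85 = (5,5)_16 → 50
50 = (3,2)_16 → 13
13 = (13)_16 → 169  — 169 already seen; the sequence cycles without reaching 1.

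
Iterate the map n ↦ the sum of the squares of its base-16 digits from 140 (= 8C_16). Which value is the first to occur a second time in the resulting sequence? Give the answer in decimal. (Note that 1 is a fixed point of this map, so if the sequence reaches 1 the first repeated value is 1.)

140 = (8,12)_16 → 208
208 = (13,0)_16 → 169
169 = (10,9)_16 → 181
181 = (11,5)_16 → 146
146 = (9,2)_16 → 85
85 = (5,5)_16 → 50
50 = (3,2)_16 → 13
13 = (13)_16 → 169  — 169 already appeared earlier.

169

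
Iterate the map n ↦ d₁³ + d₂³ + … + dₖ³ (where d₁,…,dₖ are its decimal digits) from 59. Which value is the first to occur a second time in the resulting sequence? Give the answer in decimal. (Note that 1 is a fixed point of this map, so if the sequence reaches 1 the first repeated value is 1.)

59 → 5³ + 9³ = 854
854 → 8³ + 5³ + 4³ = 701
701 → 7³ + 0³ + 1³ = 344
344 → 3³ + 4³ + 4³ = 155
155 → 1³ + 5³ + 5³ = 251
251 → 2³ + 5³ + 1³ = 134
134 → 1³ + 3³ + 4³ = 92
92 → 9³ + 2³ = 737
737 → 7³ + 3³ + 7³ = 713
713 → 7³ + 1³ + 3³ = 371
371 → 3³ + 7³ + 1³ = 371  — 371 already appeared earlier.

371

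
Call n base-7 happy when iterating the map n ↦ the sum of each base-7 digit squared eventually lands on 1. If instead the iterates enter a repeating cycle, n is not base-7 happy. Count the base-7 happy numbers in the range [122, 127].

1

122: 122 → 22 → 10 → 10  — not base-7 happy
123: 123 → 29 → 17 → 13 → 37 → 29  — not base-7 happy
124: 124 → 38 → 34 → 52 → 10 → 10  — not base-7 happy
125: 125 → 49 → 1  — base-7 happy
126: 126 → 20 → 40 → 50 → 2 → 4 → 16 → 8 → 2  — not base-7 happy
127: 127 → 21 → 9 → 5 → 25 → 25  — not base-7 happy
base-7 happy: 125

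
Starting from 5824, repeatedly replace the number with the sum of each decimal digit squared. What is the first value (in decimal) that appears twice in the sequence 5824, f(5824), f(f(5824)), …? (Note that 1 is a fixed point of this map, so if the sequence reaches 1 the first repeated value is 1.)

1

5824 → 5² + 8² + 2² + 4² = 25 + 64 + 4 + 16 = 109
109 → 1² + 0² + 9² = 1 + 0 + 81 = 82
82 → 8² + 2² = 64 + 4 = 68
68 → 6² + 8² = 36 + 64 = 100
100 → 1² + 0² + 0² = 1 + 0 + 0 = 1  — reached the fixed point 1.
1 → 1, so 1 is the first repeated value.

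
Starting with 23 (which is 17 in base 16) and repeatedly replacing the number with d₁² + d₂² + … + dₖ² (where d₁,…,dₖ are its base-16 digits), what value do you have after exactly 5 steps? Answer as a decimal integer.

23 = (1,7)_16 → 1² + 7² = 50
50 = (3,2)_16 → 3² + 2² = 13
13 = (13)_16 → 13² = 169
169 = (10,9)_16 → 10² + 9² = 181
181 = (11,5)_16 → 11² + 5² = 146

146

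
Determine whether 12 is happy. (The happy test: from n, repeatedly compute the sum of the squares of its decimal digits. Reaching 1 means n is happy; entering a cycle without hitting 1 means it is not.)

not happy

12 → 1² + 2² = 5
5 → 5² = 25
25 → 2² + 5² = 29
29 → 2² + 9² = 85
85 → 8² + 5² = 89
89 → 8² + 9² = 145
145 → 1² + 4² + 5² = 42
42 → 4² + 2² = 20
20 → 2² + 0² = 4
4 → 4² = 16
16 → 1² + 6² = 37
37 → 3² + 7² = 58
58 → 5² + 8² = 89  — 89 already seen; the sequence cycles without reaching 1.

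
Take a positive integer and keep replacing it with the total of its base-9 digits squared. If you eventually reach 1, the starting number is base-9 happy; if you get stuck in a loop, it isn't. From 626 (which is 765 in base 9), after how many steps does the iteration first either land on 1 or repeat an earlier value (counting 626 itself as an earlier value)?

626 = (7,6,5)_9 → 110
110 = (1,3,2)_9 → 14
14 = (1,5)_9 → 26
26 = (2,8)_9 → 68
68 = (7,5)_9 → 74
74 = (8,2)_9 → 68  — 68 repeats.
That took 6 steps.

6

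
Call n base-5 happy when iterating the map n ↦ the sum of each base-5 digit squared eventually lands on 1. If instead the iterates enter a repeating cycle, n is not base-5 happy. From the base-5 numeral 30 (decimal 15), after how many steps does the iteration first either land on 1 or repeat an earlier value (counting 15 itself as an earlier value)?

15 = (3,0)_5 → 3² + 0² = 9 + 0 = 9
9 = (1,4)_5 → 1² + 4² = 1 + 16 = 17
17 = (3,2)_5 → 3² + 2² = 9 + 4 = 13
13 = (2,3)_5 → 2² + 3² = 4 + 9 = 13  — 13 repeats.
That took 4 steps.

4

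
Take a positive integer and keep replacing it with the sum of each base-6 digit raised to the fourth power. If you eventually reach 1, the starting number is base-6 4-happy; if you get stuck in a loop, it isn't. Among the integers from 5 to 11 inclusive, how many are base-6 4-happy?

5: 5 → 625 → 658 → 338 → 114 → 82 → 273 → 164 → 353 → 963 → 609 → 978 → 338  (repeats 338)
6: 6 → 1  (reaches 1)
7: 7 → 2 → 16 → 272 → 99 → 353 → 963 → 609 → 978 → 338 → 114 → 82 → 273 → 164 → 353  (repeats 353)
8: 8 → 17 → 641 → 1522 → 259 → 4 → 256 → 258 → 3 → 81 → 98 → 288 → 17  (repeats 17)
9: 9 → 82 → 273 → 164 → 353 → 963 → 609 → 978 → 338 → 114 → 82  (repeats 82)
10: 10 → 257 → 627 → 738 → 178 → 1137 → 788 → 803 → 963 → 609 → 978 → 338 → 114 → 82 → 273 → 164 → 353 → 963  (repeats 963)
11: 11 → 626 → 673 → 338 → 114 → 82 → 273 → 164 → 353 → 963 → 609 → 978 → 338  (repeats 338)
base-6 4-happy: 6

1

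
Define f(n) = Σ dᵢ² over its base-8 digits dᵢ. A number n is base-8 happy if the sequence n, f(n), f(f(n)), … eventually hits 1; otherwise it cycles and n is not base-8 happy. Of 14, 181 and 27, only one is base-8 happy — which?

14: 14 → 37 → 41 → 26 → 13 → 26  — repeats 26 (not base-8 happy)
181: 181 → 65 → 2 → 4 → 16 → 4  — repeats 4 (not base-8 happy)
27: 27 → 18 → 8 → 1  — reaches 1 (base-8 happy)

27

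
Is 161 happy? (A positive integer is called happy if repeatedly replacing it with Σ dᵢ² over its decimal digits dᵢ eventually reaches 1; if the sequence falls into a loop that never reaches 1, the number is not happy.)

161 → 1² + 6² + 1² = 1 + 36 + 1 = 38
38 → 3² + 8² = 9 + 64 = 73
73 → 7² + 3² = 49 + 9 = 58
58 → 5² + 8² = 25 + 64 = 89
89 → 8² + 9² = 64 + 81 = 145
145 → 1² + 4² + 5² = 1 + 16 + 25 = 42
42 → 4² + 2² = 16 + 4 = 20
20 → 2² + 0² = 4 + 0 = 4
4 → 4² = 16
16 → 1² + 6² = 1 + 36 = 37
37 → 3² + 7² = 9 + 49 = 58  — 58 already seen; the sequence cycles without reaching 1.

not happy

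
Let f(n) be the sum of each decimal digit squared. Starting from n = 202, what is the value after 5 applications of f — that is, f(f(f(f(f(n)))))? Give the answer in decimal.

202 → 2² + 0² + 2² = 4 + 0 + 4 = 8
8 → 8² = 64
64 → 6² + 4² = 36 + 16 = 52
52 → 5² + 2² = 25 + 4 = 29
29 → 2² + 9² = 4 + 81 = 85

85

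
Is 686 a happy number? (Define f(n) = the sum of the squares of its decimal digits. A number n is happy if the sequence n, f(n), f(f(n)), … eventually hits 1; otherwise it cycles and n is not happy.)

686 → 6² + 8² + 6² = 36 + 64 + 36 = 136
136 → 1² + 3² + 6² = 1 + 9 + 36 = 46
46 → 4² + 6² = 16 + 36 = 52
52 → 5² + 2² = 25 + 4 = 29
29 → 2² + 9² = 4 + 81 = 85
85 → 8² + 5² = 64 + 25 = 89
89 → 8² + 9² = 64 + 81 = 145
145 → 1² + 4² + 5² = 1 + 16 + 25 = 42
42 → 4² + 2² = 16 + 4 = 20
20 → 2² + 0² = 4 + 0 = 4
4 → 4² = 16
16 → 1² + 6² = 1 + 36 = 37
37 → 3² + 7² = 9 + 49 = 58
58 → 5² + 8² = 25 + 64 = 89  — 89 already seen; the sequence cycles without reaching 1.

not happy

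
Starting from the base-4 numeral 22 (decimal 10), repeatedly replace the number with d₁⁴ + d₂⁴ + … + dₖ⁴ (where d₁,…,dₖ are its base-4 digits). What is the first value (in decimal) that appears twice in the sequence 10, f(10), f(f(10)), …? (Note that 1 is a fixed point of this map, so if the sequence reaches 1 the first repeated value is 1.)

10 = (2,2)_4 → 32
32 = (2,0,0)_4 → 16
16 = (1,0,0)_4 → 1  — reached the fixed point 1.
1 → 1, so 1 is the first repeated value.

1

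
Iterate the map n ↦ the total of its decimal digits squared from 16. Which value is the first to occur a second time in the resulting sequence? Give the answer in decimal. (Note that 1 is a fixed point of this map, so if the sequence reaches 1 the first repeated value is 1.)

16

16 → 1² + 6² = 1 + 36 = 37
37 → 3² + 7² = 9 + 49 = 58
58 → 5² + 8² = 25 + 64 = 89
89 → 8² + 9² = 64 + 81 = 145
145 → 1² + 4² + 5² = 1 + 16 + 25 = 42
42 → 4² + 2² = 16 + 4 = 20
20 → 2² + 0² = 4 + 0 = 4
4 → 4² = 16  — 16 already appeared earlier.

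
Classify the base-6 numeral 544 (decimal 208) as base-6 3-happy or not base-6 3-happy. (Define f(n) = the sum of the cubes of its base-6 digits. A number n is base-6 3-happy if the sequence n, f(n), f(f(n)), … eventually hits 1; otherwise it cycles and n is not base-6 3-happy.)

base-6 3-happy

208 = (5,4,4)_6 → 5³ + 4³ + 4³ = 253
253 = (1,1,0,1)_6 → 1³ + 1³ + 0³ + 1³ = 3
3 = (3)_6 → 3³ = 27
27 = (4,3)_6 → 4³ + 3³ = 91
91 = (2,3,1)_6 → 2³ + 3³ + 1³ = 36
36 = (1,0,0)_6 → 1³ + 0³ + 0³ = 1  — reached 1.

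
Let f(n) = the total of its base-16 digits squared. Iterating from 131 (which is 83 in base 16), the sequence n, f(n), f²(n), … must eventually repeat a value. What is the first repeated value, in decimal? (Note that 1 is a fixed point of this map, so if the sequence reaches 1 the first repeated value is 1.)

169

131 = (8,3)_16 → 8² + 3² = 73
73 = (4,9)_16 → 4² + 9² = 97
97 = (6,1)_16 → 6² + 1² = 37
37 = (2,5)_16 → 2² + 5² = 29
29 = (1,13)_16 → 1² + 13² = 170
170 = (10,10)_16 → 10² + 10² = 200
200 = (12,8)_16 → 12² + 8² = 208
208 = (13,0)_16 → 13² + 0² = 169
169 = (10,9)_16 → 10² + 9² = 181
181 = (11,5)_16 → 11² + 5² = 146
146 = (9,2)_16 → 9² + 2² = 85
85 = (5,5)_16 → 5² + 5² = 50
50 = (3,2)_16 → 3² + 2² = 13
13 = (13)_16 → 13² = 169  — 169 already appeared earlier.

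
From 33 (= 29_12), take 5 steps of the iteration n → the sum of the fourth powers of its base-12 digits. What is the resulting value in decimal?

4979

33 = (2,9)_12 → 2⁴ + 9⁴ = 16 + 6561 = 6577
6577 = (3,9,8,1)_12 → 3⁴ + 9⁴ + 8⁴ + 1⁴ = 81 + 6561 + 4096 + 1 = 10739
10739 = (6,2,6,11)_12 → 6⁴ + 2⁴ + 6⁴ + 11⁴ = 1296 + 16 + 1296 + 14641 = 17249
17249 = (9,11,9,5)_12 → 9⁴ + 11⁴ + 9⁴ + 5⁴ = 6561 + 14641 + 6561 + 625 = 28388
28388 = (1,4,5,1,8)_12 → 1⁴ + 4⁴ + 5⁴ + 1⁴ + 8⁴ = 1 + 256 + 625 + 1 + 4096 = 4979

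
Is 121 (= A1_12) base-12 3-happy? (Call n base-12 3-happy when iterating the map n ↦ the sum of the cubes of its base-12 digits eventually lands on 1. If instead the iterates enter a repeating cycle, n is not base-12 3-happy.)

121 = (10,1)_12 → 10³ + 1³ = 1001
1001 = (6,11,5)_12 → 6³ + 11³ + 5³ = 1672
1672 = (11,7,4)_12 → 11³ + 7³ + 4³ = 1738
1738 = (1,0,0,10)_12 → 1³ + 0³ + 0³ + 10³ = 1001  — 1001 already seen; the sequence cycles without reaching 1.

not base-12 3-happy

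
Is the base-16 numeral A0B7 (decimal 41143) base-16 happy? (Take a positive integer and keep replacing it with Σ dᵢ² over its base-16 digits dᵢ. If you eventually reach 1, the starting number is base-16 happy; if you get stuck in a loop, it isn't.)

not base-16 happy

41143 = (10,0,11,7)_16 → 270
270 = (1,0,14)_16 → 197
197 = (12,5)_16 → 169
169 = (10,9)_16 → 181
181 = (11,5)_16 → 146
146 = (9,2)_16 → 85
85 = (5,5)_16 → 50
50 = (3,2)_16 → 13
13 = (13)_16 → 169  — 169 already seen; the sequence cycles without reaching 1.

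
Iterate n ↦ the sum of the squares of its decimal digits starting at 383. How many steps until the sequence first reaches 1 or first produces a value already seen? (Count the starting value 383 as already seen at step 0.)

4

383 → 3² + 8² + 3² = 9 + 64 + 9 = 82
82 → 8² + 2² = 64 + 4 = 68
68 → 6² + 8² = 36 + 64 = 100
100 → 1² + 0² + 0² = 1 + 0 + 0 = 1  — reached 1.
That took 4 steps.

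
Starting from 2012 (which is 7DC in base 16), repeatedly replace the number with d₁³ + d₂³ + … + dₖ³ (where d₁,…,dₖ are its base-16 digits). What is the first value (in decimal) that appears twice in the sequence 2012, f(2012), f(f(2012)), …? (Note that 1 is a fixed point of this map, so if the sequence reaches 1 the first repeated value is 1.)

2012 = (7,13,12)_16 → 7³ + 13³ + 12³ = 4268
4268 = (1,0,10,12)_16 → 1³ + 0³ + 10³ + 12³ = 2729
2729 = (10,10,9)_16 → 10³ + 10³ + 9³ = 2729  — 2729 already appeared earlier.

2729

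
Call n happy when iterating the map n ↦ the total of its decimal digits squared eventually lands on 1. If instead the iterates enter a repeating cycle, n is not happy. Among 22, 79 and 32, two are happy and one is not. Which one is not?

22

22: 22 → 8 → 64 → 52 → 29 → 85 → 89 → 145 → 42 → 20 → 4 → 16 → 37 → 58 → 89  — repeats 89 (not happy)
79: 79 → 130 → 10 → 1  — reaches 1 (happy)
32: 32 → 13 → 10 → 1  — reaches 1 (happy)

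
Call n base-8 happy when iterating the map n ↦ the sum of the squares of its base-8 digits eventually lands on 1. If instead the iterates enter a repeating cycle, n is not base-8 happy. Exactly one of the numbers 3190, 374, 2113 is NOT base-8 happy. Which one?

3190: 3190 → 109 → 51 → 45 → 50 → 40 → 25 → 10 → 5 → 25  — repeats 25 (not base-8 happy)
374: 374 → 97 → 18 → 8 → 1  — reaches 1 (base-8 happy)
2113: 2113 → 18 → 8 → 1  — reaches 1 (base-8 happy)

3190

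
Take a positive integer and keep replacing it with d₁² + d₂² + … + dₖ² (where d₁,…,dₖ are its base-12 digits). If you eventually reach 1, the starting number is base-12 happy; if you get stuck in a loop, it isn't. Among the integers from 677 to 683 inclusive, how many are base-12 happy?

1

677: 677 → 105 → 145 → 2 → 4 → 16 → 17 → 26 → 8 → 64 → 41 → 34 → 104 → 128 → 164 → 66 → 61 → 26  — not base-12 happy
678: 678 → 116 → 145 → 2 → 4 → 16 → 17 → 26 → 8 → 64 → 41 → 34 → 104 → 128 → 164 → 66 → 61 → 26  — not base-12 happy
679: 679 → 129 → 181 → 11 → 121 → 101 → 89 → 74 → 40 → 25 → 5 → 25  — not base-12 happy
680: 680 → 144 → 1  — base-12 happy
681: 681 → 161 → 27 → 13 → 2 → 4 → 16 → 17 → 26 → 8 → 64 → 41 → 34 → 104 → 128 → 164 → 66 → 61 → 26  — not base-12 happy
682: 682 → 180 → 10 → 100 → 80 → 100  — not base-12 happy
683: 683 → 201 → 98 → 68 → 89 → 74 → 40 → 25 → 5 → 25  — not base-12 happy
base-12 happy: 680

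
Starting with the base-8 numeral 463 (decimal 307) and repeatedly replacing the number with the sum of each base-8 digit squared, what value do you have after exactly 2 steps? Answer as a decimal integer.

74

307 = (4,6,3)_8 → 4² + 6² + 3² = 16 + 36 + 9 = 61
61 = (7,5)_8 → 7² + 5² = 49 + 25 = 74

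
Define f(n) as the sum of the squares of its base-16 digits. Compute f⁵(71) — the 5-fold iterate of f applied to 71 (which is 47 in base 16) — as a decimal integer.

16

71 = (4,7)_16 → 4² + 7² = 65
65 = (4,1)_16 → 4² + 1² = 17
17 = (1,1)_16 → 1² + 1² = 2
2 = (2)_16 → 2² = 4
4 = (4)_16 → 4² = 16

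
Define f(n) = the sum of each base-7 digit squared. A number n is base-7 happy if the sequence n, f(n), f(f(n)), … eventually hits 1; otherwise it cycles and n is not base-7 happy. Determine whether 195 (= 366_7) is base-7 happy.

195 = (3,6,6)_7 → 3² + 6² + 6² = 81
81 = (1,4,4)_7 → 1² + 4² + 4² = 33
33 = (4,5)_7 → 4² + 5² = 41
41 = (5,6)_7 → 5² + 6² = 61
61 = (1,1,5)_7 → 1² + 1² + 5² = 27
27 = (3,6)_7 → 3² + 6² = 45
45 = (6,3)_7 → 6² + 3² = 45  — 45 already seen; the sequence cycles without reaching 1.

not base-7 happy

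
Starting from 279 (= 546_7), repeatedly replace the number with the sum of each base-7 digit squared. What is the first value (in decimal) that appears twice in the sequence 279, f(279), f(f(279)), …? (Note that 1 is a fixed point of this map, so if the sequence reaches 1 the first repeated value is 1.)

279 = (5,4,6)_7 → 5² + 4² + 6² = 25 + 16 + 36 = 77
77 = (1,4,0)_7 → 1² + 4² + 0² = 1 + 16 + 0 = 17
17 = (2,3)_7 → 2² + 3² = 4 + 9 = 13
13 = (1,6)_7 → 1² + 6² = 1 + 36 = 37
37 = (5,2)_7 → 5² + 2² = 25 + 4 = 29
29 = (4,1)_7 → 4² + 1² = 16 + 1 = 17  — 17 already appeared earlier.

17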